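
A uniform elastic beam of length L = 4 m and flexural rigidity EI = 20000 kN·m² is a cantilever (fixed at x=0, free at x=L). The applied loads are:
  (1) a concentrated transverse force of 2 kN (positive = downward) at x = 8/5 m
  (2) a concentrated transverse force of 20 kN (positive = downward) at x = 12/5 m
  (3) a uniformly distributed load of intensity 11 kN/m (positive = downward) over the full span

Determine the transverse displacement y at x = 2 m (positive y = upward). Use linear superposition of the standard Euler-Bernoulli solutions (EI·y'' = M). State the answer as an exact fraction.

Load 1 — point force P=2 kN at a=8/5 m (b=L-a=12/5):
  y_1 = -Pa²(3x-a)/(6EI)  [x>a] = -2·(8/5)²·(3·2-(8/5))/(6·20000) = -44/234375 m
Load 2 — point force P=20 kN at a=12/5 m (b=L-a=8/5):
  y_2 = -Px²(3a-x)/(6EI)  [x≤a] = -20·2²·(3·(12/5)-2)/(6·20000) = -13/3750 m
Load 3 — uniform load w=11 kN/m over full span:
  y_3 = -wx²(x²-4Lx+6L²)/(24EI) = -11·2²·(2²-4·4·2+6·4²)/(24·20000) = -187/30000 m
Superposition: y = Σ y_i = -37079/3750000 m ≈ -0.009888 m

y(2) = -37079/3750000 m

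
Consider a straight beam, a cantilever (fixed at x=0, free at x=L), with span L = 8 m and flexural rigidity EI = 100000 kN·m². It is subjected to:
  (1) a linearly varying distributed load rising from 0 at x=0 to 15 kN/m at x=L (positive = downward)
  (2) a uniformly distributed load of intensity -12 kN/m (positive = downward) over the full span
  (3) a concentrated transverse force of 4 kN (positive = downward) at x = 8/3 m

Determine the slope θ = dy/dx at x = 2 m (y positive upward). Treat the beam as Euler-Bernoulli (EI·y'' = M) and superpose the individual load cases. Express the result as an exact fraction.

Load 1 — triangular load w₀=15 kN/m (0→w₀ over full span):
  θ_1 = (w₀Lx²/4-w₀L²x/3-w₀x⁴/(24L))/EI = (15·8·2²/4-15·8²·2/3-15·2⁴/(24·8))/100000 = -417/80000 rad
Load 2 — uniform load w=-12 kN/m over full span:
  θ_2 = -wx(x²-3Lx+3L²)/(6EI) = -(-12)·2·(2²-3·8·2+3·8²)/(6·100000) = 37/6250 rad
Load 3 — point force P=4 kN at a=8/3 m (b=L-a=16/3):
  θ_3 = -Px(2a-x)/(2EI)  [x≤a] = -4·2·(2·(8/3)-2)/(2·100000) = -1/7500 rad
Superposition: θ = Σ θ_i = 689/1200000 rad ≈ 0.000574 rad

θ(2) = 689/1200000 rad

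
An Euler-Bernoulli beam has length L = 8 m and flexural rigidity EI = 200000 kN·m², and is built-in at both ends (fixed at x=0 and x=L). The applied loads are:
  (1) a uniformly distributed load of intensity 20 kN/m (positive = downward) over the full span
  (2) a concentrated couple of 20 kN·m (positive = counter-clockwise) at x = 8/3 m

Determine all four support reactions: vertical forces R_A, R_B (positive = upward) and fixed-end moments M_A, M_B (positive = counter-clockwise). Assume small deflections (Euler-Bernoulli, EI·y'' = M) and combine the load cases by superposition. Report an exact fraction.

Load 1 — uniform load w=20 kN/m over full span:
  R_A = wL/2 = 20·8/2 = 80 kN
  M_A = wL²/12 = 20·8²/12 = 320/3 kN·m
  R_B = wL/2 = 20·8/2 = 80 kN
  M_B = -wL²/12 = -20·8²/12 = -320/3 kN·m
Load 2 — applied couple M₀=20 kN·m at a=8/3 m (b=L-a=16/3):
  R_A = 6M₀ab/L³ = 6·20·(8/3)·(16/3)/8³ = 10/3 kN
  M_A = M₀b(2a-b)/L² = 20·(16/3)·(2·(8/3)-(16/3))/8² = 0 kN·m
  R_B = -6M₀ab/L³ = -6·20·(8/3)·(16/3)/8³ = -10/3 kN
  M_B = M₀a(2b-a)/L² = 20·(8/3)·(2·(16/3)-(8/3))/8² = 20/3 kN·m
Superposition: R_A = 250/3 kN, M_A = 320/3 kN·m, R_B = 230/3 kN, M_B = -100 kN·m

R_A = 250/3 kN, M_A = 320/3 kN·m, R_B = 230/3 kN, M_B = -100 kN·m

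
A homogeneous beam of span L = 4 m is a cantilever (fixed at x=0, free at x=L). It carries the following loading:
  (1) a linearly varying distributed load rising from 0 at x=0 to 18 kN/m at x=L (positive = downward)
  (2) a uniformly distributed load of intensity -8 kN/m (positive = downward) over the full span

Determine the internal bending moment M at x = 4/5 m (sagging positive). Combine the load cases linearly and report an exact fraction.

M(4/5) = -3328/125 kN·m

Load 1 — triangular load w₀=18 kN/m (0→w₀ over full span):
  M_1 = w₀Lx/2 - w₀L²/3 - w₀x³/(6L) = 18·4·(4/5)/2 - 18·4²/3 - 18·(4/5)³/(6·4) = -8448/125 kN·m
Load 2 — uniform load w=-8 kN/m over full span:
  M_2 = -w(L-x)²/2 = -(-8)·(4-(4/5))²/2 = 1024/25 kN·m
Superposition: M = Σ M_i = -3328/125 kN·m ≈ -26.624000 kN·m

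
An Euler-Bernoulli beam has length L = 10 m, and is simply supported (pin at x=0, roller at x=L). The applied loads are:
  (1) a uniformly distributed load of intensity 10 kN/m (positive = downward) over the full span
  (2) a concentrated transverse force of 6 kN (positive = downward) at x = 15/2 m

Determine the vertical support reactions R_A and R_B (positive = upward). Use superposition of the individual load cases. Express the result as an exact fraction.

Load 1 — uniform load w=10 kN/m over full span:
  R_A = wL/2 = 10·10/2 = 50 kN
  R_B = wL/2 = 10·10/2 = 50 kN
Load 2 — point force P=6 kN at a=15/2 m (b=L-a=5/2):
  R_A = Pb/L = 6·(5/2)/10 = 3/2 kN
  R_B = Pa/L = 6·(15/2)/10 = 9/2 kN
Superposition: R_A = 103/2 kN, R_B = 109/2 kN

R_A = 103/2 kN, R_B = 109/2 kN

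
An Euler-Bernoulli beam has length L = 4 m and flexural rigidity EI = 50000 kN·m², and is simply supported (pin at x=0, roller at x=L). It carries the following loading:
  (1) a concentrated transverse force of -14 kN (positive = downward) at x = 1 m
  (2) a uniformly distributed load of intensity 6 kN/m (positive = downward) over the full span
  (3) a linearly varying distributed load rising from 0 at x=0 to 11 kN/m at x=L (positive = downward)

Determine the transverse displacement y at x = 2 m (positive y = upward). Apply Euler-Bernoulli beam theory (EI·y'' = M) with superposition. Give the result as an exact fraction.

y(2) = -51/100000 m

Load 1 — point force P=-14 kN at a=1 m (b=L-a=3):
  y_1 = -Pa(L-x)(2Lx-a²-x²)/(6LEI)  [x>a] = -(-14)·1·(4-2)·(2·4·2-1²-2²)/(6·4·50000) = 77/300000 m
Load 2 — uniform load w=6 kN/m over full span:
  y_2 = -wx(L³-2Lx²+x³)/(24EI) = -6·2·(4³-2·4·2²+2³)/(24·50000) = -1/2500 m
Load 3 — triangular load w₀=11 kN/m (0→w₀ over full span):
  y_3 = -w₀x(7L⁴-10L²x²+3x⁴)/(360LEI) = -11·2·(7·4⁴-10·4²·2²+3·2⁴)/(360·4·50000) = -11/30000 m
Superposition: y = Σ y_i = -51/100000 m ≈ -0.000510 m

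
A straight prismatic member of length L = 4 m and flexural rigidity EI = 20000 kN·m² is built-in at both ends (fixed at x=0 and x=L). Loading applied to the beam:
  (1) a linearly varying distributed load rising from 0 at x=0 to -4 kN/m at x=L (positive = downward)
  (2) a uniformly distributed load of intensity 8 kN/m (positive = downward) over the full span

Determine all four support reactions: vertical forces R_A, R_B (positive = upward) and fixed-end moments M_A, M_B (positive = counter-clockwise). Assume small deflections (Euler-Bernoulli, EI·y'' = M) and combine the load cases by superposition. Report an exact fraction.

R_A = 68/5 kN, M_A = 128/15 kN·m, R_B = 52/5 kN, M_B = -112/15 kN·m

Load 1 — triangular load w₀=-4 kN/m (0→w₀ over full span):
  R_A = 3w₀L/20 = 3·(-4)·4/20 = -12/5 kN
  M_A = w₀L²/30 = (-4)·4²/30 = -32/15 kN·m
  R_B = 7w₀L/20 = 7·(-4)·4/20 = -28/5 kN
  M_B = -w₀L²/20 = -(-4)·4²/20 = 16/5 kN·m
Load 2 — uniform load w=8 kN/m over full span:
  R_A = wL/2 = 8·4/2 = 16 kN
  M_A = wL²/12 = 8·4²/12 = 32/3 kN·m
  R_B = wL/2 = 8·4/2 = 16 kN
  M_B = -wL²/12 = -8·4²/12 = -32/3 kN·m
Superposition: R_A = 68/5 kN, M_A = 128/15 kN·m, R_B = 52/5 kN, M_B = -112/15 kN·m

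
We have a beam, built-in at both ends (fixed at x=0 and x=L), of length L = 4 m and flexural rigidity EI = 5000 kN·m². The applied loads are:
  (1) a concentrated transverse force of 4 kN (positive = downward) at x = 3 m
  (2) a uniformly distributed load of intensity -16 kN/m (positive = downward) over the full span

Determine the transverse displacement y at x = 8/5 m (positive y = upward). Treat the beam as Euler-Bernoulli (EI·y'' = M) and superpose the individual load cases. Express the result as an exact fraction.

Load 1 — point force P=4 kN at a=3 m (b=L-a=1):
  y_1 = -Pb²x²(3aL-(3a+b)x)/(6L³EI)  [x≤a] = -4·1²·(8/5)²·(3·3·4-(3·3+1)·(8/5))/(6·4³·5000) = -1/9375 m
Load 2 — uniform load w=-16 kN/m over full span:
  y_2 = -wx²(L-x)²/(24EI) = -(-16)·(8/5)²·(4-(8/5))²/(24·5000) = 768/390625 m
Superposition: y = Σ y_i = 2179/1171875 m ≈ 0.001859 m

y(8/5) = 2179/1171875 m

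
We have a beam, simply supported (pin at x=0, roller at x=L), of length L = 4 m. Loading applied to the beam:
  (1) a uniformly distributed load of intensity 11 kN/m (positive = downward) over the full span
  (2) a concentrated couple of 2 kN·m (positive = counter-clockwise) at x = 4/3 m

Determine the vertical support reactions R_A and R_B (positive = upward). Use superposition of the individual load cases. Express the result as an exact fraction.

Load 1 — uniform load w=11 kN/m over full span:
  R_A = wL/2 = 11·4/2 = 22 kN
  R_B = wL/2 = 11·4/2 = 22 kN
Load 2 — applied couple M₀=2 kN·m at a=4/3 m (b=L-a=8/3):
  R_A = M₀/L = 2/4 = 1/2 kN
  R_B = -M₀/L = -2/4 = -1/2 kN
Superposition: R_A = 45/2 kN, R_B = 43/2 kN

R_A = 45/2 kN, R_B = 43/2 kN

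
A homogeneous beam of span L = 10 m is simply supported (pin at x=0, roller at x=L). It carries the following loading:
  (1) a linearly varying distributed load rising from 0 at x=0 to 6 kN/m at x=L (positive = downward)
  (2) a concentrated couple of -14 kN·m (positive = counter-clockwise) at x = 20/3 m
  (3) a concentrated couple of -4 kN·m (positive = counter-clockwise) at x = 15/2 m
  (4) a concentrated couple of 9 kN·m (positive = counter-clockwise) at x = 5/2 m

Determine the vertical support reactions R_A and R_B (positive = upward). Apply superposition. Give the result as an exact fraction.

Load 1 — triangular load w₀=6 kN/m (0→w₀ over full span):
  R_A = w₀L/6 = 6·10/6 = 10 kN
  R_B = w₀L/3 = 6·10/3 = 20 kN
Load 2 — applied couple M₀=-14 kN·m at a=20/3 m (b=L-a=10/3):
  R_A = M₀/L = (-14)/10 = -7/5 kN
  R_B = -M₀/L = -(-14)/10 = 7/5 kN
Load 3 — applied couple M₀=-4 kN·m at a=15/2 m (b=L-a=5/2):
  R_A = M₀/L = (-4)/10 = -2/5 kN
  R_B = -M₀/L = -(-4)/10 = 2/5 kN
Load 4 — applied couple M₀=9 kN·m at a=5/2 m (b=L-a=15/2):
  R_A = M₀/L = 9/10 kN
  R_B = -M₀/L = -9/10 kN
Superposition: R_A = 91/10 kN, R_B = 209/10 kN

R_A = 91/10 kN, R_B = 209/10 kN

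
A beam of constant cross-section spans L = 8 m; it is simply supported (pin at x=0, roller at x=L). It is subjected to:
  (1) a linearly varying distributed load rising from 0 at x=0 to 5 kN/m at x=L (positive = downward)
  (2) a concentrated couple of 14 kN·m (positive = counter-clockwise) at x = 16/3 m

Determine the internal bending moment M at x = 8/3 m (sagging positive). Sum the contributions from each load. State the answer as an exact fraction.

Load 1 — triangular load w₀=5 kN/m (0→w₀ over full span):
  M_1 = w₀Lx/6 - w₀x³/(6L) = 5·8·(8/3)/6 - 5·(8/3)³/(6·8) = 1280/81 kN·m
Load 2 — applied couple M₀=14 kN·m at a=16/3 m (b=L-a=8/3):
  M_2 = M₀x/L  [x≤a] = 14·(8/3)/8 = 14/3 kN·m
Superposition: M = Σ M_i = 1658/81 kN·m ≈ 20.469136 kN·m

M(8/3) = 1658/81 kN·m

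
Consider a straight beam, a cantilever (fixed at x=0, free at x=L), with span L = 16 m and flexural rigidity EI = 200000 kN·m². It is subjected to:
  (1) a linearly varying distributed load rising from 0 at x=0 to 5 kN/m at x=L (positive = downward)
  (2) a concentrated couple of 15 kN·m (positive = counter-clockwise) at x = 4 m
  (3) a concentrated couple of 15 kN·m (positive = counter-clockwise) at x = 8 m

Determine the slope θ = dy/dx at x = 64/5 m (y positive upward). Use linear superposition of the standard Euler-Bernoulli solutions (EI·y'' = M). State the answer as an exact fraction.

θ(64/5) = -220693/18750000 rad

Load 1 — triangular load w₀=5 kN/m (0→w₀ over full span):
  θ_1 = (w₀Lx²/4-w₀L²x/3-w₀x⁴/(24L))/EI = (5·16·(64/5)²/4-5·16²·(64/5)/3-5·(64/5)⁴/(24·16))/200000 = -14848/1171875 rad
Load 2 — applied couple M₀=15 kN·m at a=4 m (b=L-a=12):
  θ_2 = M₀a/EI  [x>a] = 15·4/200000 = 3/10000 rad
Load 3 — applied couple M₀=15 kN·m at a=8 m (b=L-a=8):
  θ_3 = M₀a/EI  [x>a] = 15·8/200000 = 3/5000 rad
Superposition: θ = Σ θ_i = -220693/18750000 rad ≈ -0.011770 rad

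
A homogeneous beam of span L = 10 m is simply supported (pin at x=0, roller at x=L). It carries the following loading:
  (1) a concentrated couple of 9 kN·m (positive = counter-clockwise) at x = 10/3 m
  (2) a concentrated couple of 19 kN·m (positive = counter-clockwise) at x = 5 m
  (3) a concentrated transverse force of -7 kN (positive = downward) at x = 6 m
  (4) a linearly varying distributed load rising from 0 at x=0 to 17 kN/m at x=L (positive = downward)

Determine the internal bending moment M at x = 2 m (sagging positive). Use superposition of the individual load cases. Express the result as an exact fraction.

Load 1 — applied couple M₀=9 kN·m at a=10/3 m (b=L-a=20/3):
  M_1 = M₀x/L  [x≤a] = 9·2/10 = 9/5 kN·m
Load 2 — applied couple M₀=19 kN·m at a=5 m (b=L-a=5):
  M_2 = M₀x/L  [x≤a] = 19·2/10 = 19/5 kN·m
Load 3 — point force P=-7 kN at a=6 m (b=L-a=4):
  M_3 = Pbx/L  [x≤a] = (-7)·4·2/10 = -28/5 kN·m
Load 4 — triangular load w₀=17 kN/m (0→w₀ over full span):
  M_4 = w₀Lx/6 - w₀x³/(6L) = 17·10·2/6 - 17·2³/(6·10) = 272/5 kN·m
Superposition: M = Σ M_i = 272/5 kN·m ≈ 54.400000 kN·m

M(2) = 272/5 kN·m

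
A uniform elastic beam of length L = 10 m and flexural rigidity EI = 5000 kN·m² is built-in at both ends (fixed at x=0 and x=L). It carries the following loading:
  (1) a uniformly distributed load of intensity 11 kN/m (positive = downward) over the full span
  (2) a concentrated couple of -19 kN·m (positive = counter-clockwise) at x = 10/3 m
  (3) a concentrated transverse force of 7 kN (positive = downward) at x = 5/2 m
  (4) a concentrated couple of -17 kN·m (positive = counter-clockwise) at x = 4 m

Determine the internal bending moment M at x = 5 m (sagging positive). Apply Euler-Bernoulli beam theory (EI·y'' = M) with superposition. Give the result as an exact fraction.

M(5) = 14677/240 kN·m

Load 1 — uniform load w=11 kN/m over full span:
  M_1 = wLx/2 - wL²/12 - wx²/2 = 11·10·5/2 - 11·10²/12 - 11·5²/2 = 275/6 kN·m
Load 2 — applied couple M₀=-19 kN·m at a=10/3 m (b=L-a=20/3):
  M_2 = R_Ax - M_A - M₀  [x>a] with R_A=-38/15, M_A=0 = (-38/15)·5 - 0 - (-19) = 19/3 kN·m
Load 3 — point force P=7 kN at a=5/2 m (b=L-a=15/2):
  M_3 = Pa²(a+3b)(L-x)/L³ - Pa²b/L²  [x>a] = 7·(5/2)²·((5/2)+3·(15/2))·(10-5)/10³ - 7·(5/2)²·(15/2)/10² = 35/16 kN·m
Load 4 — applied couple M₀=-17 kN·m at a=4 m (b=L-a=6):
  M_4 = R_Ax - M_A - M₀  [x>a] with R_A=-306/125, M_A=-51/25 = (-306/125)·5 - (-51/25) - (-17) = 34/5 kN·m
Superposition: M = Σ M_i = 14677/240 kN·m ≈ 61.154167 kN·m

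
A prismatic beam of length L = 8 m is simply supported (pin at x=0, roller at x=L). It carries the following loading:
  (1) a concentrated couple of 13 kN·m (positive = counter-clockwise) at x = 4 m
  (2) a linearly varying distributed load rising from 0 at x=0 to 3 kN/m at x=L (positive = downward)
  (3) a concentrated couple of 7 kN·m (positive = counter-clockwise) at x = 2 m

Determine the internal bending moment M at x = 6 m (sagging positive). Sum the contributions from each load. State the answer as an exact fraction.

Load 1 — applied couple M₀=13 kN·m at a=4 m (b=L-a=4):
  M_1 = M₀x/L - M₀  [x>a] = 13·6/8 - 13 = -13/4 kN·m
Load 2 — triangular load w₀=3 kN/m (0→w₀ over full span):
  M_2 = w₀Lx/6 - w₀x³/(6L) = 3·8·6/6 - 3·6³/(6·8) = 21/2 kN·m
Load 3 — applied couple M₀=7 kN·m at a=2 m (b=L-a=6):
  M_3 = M₀x/L - M₀  [x>a] = 7·6/8 - 7 = -7/4 kN·m
Superposition: M = Σ M_i = 11/2 kN·m ≈ 5.500000 kN·m

M(6) = 11/2 kN·m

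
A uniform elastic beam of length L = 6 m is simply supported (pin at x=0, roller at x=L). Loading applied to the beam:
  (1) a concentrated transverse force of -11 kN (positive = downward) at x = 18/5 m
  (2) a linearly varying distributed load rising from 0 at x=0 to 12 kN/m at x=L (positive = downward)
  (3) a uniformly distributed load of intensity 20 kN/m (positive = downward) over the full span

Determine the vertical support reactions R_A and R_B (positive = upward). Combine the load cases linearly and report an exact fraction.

R_A = 338/5 kN, R_B = 387/5 kN

Load 1 — point force P=-11 kN at a=18/5 m (b=L-a=12/5):
  R_A = Pb/L = (-11)·(12/5)/6 = -22/5 kN
  R_B = Pa/L = (-11)·(18/5)/6 = -33/5 kN
Load 2 — triangular load w₀=12 kN/m (0→w₀ over full span):
  R_A = w₀L/6 = 12·6/6 = 12 kN
  R_B = w₀L/3 = 12·6/3 = 24 kN
Load 3 — uniform load w=20 kN/m over full span:
  R_A = wL/2 = 20·6/2 = 60 kN
  R_B = wL/2 = 20·6/2 = 60 kN
Superposition: R_A = 338/5 kN, R_B = 387/5 kN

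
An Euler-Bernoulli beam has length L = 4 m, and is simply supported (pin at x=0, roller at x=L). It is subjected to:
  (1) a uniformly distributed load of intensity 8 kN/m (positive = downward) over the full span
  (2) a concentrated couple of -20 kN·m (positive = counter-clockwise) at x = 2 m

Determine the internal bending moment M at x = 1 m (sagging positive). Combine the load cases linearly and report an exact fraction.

Load 1 — uniform load w=8 kN/m over full span:
  M_1 = wx(L-x)/2 = 8·1·(4-1)/2 = 12 kN·m
Load 2 — applied couple M₀=-20 kN·m at a=2 m (b=L-a=2):
  M_2 = M₀x/L  [x≤a] = (-20)·1/4 = -5 kN·m
Superposition: M = Σ M_i = 7 kN·m ≈ 7.000000 kN·m

M(1) = 7 kN·m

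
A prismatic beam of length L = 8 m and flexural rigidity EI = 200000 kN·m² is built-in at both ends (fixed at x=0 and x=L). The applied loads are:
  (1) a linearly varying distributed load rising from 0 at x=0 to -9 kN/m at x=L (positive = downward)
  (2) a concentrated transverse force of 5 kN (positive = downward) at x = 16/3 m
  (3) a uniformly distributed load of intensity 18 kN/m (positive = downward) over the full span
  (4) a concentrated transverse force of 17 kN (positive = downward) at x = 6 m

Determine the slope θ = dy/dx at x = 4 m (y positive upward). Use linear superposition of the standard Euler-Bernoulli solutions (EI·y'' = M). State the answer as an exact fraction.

Load 1 — triangular load w₀=-9 kN/m (0→w₀ over full span):
  θ_1 = -w₀(2x(L-x)(L-2x)(x+2L)+x²(L-x)²)/(120LEI) = -(-9)·(2·4·(8-4)·(8-2·4)·(4+2·8)+4²·(8-4)²)/(120·8·200000) = 3/250000 rad
Load 2 — point force P=5 kN at a=16/3 m (b=L-a=8/3):
  θ_2 = -Pb²x(2aL-(3a+b)x)/(2L³EI)  [x≤a] = -5·(8/3)²·4·(2·(16/3)·8-(3·(16/3)+(8/3))·4)/(2·8³·200000) = -1/135000 rad
Load 3 — uniform load w=18 kN/m over full span:
  θ_3 = -wx(L-x)(L-2x)/(12EI) = -18·4·(8-4)·(8-2·4)/(12·200000) = 0 rad
Load 4 — point force P=17 kN at a=6 m (b=L-a=2):
  θ_4 = -Pb²x(2aL-(3a+b)x)/(2L³EI)  [x≤a] = -17·2²·4·(2·6·8-(3·6+2)·4)/(2·8³·200000) = -17/800000 rad
Superposition: θ = Σ θ_i = -1799/108000000 rad ≈ -0.000017 rad

θ(4) = -1799/108000000 rad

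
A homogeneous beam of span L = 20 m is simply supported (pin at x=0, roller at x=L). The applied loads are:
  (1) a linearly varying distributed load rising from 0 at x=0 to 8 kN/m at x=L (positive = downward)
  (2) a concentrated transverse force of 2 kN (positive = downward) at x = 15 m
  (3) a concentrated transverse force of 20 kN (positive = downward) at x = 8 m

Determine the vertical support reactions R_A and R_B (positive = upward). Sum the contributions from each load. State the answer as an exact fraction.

Load 1 — triangular load w₀=8 kN/m (0→w₀ over full span):
  R_A = w₀L/6 = 8·20/6 = 80/3 kN
  R_B = w₀L/3 = 8·20/3 = 160/3 kN
Load 2 — point force P=2 kN at a=15 m (b=L-a=5):
  R_A = Pb/L = 2·5/20 = 1/2 kN
  R_B = Pa/L = 2·15/20 = 3/2 kN
Load 3 — point force P=20 kN at a=8 m (b=L-a=12):
  R_A = Pb/L = 20·12/20 = 12 kN
  R_B = Pa/L = 20·8/20 = 8 kN
Superposition: R_A = 235/6 kN, R_B = 377/6 kN

R_A = 235/6 kN, R_B = 377/6 kN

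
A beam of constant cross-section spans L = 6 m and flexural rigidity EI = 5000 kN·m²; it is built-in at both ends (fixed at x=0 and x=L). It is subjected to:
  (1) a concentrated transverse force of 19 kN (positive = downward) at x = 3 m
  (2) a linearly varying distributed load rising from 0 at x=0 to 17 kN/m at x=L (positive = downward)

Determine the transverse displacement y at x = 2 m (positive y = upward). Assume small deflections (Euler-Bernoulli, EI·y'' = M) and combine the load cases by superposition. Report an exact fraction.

Load 1 — point force P=19 kN at a=3 m (b=L-a=3):
  y_1 = -Pb²x²(3aL-(3a+b)x)/(6L³EI)  [x≤a] = -19·3²·2²·(3·3·6-(3·3+3)·2)/(6·6³·5000) = -19/6000 m
Load 2 — triangular load w₀=17 kN/m (0→w₀ over full span):
  y_2 = -w₀x²(L-x)²(x+2L)/(120LEI) = -17·2²·(6-2)²·(2+2·6)/(120·6·5000) = -119/28125 m
Superposition: y = Σ y_i = -3329/450000 m ≈ -0.007398 m

y(2) = -3329/450000 m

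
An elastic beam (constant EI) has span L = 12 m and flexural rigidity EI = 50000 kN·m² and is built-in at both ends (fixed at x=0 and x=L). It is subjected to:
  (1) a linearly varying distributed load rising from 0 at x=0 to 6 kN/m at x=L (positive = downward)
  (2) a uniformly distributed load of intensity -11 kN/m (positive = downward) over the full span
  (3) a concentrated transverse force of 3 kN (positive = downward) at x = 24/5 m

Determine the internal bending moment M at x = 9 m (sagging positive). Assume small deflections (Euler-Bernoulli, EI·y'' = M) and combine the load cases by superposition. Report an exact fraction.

M(9) = -4569/500 kN·m

Load 1 — triangular load w₀=6 kN/m (0→w₀ over full span):
  M_1 = 3w₀Lx/20 - w₀L²/30 - w₀x³/(6L) = 3·6·12·9/20 - 6·12²/30 - 6·9³/(6·12) = 153/20 kN·m
Load 2 — uniform load w=-11 kN/m over full span:
  M_2 = wLx/2 - wL²/12 - wx²/2 = (-11)·12·9/2 - (-11)·12²/12 - (-11)·9²/2 = -33/2 kN·m
Load 3 — point force P=3 kN at a=24/5 m (b=L-a=36/5):
  M_3 = Pa²(a+3b)(L-x)/L³ - Pa²b/L²  [x>a] = 3·(24/5)²·((24/5)+3·(36/5))·(12-9)/12³ - 3·(24/5)²·(36/5)/12² = -36/125 kN·m
Superposition: M = Σ M_i = -4569/500 kN·m ≈ -9.138000 kN·m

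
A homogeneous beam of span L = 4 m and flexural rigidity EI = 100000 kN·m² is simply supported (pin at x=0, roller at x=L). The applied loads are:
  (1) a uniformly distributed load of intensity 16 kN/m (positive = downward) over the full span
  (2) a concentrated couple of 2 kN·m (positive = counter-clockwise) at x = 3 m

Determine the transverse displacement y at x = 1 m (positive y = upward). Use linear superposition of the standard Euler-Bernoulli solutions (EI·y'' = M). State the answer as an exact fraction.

Load 1 — uniform load w=16 kN/m over full span:
  y_1 = -wx(L³-2Lx²+x³)/(24EI) = -16·1·(4³-2·4·1²+1³)/(24·100000) = -19/50000 m
Load 2 — applied couple M₀=2 kN·m at a=3 m (b=L-a=1):
  y_2 = (M₀x³/(6L)+C₁x)/EI  [x≤a] with C₁=M₀(3b²-L²)/(6L)=-13/12 = (2·1³/(6·4)+(-13/12)·1)/100000 = -1/100000 m
Superposition: y = Σ y_i = -39/100000 m ≈ -0.000390 m

y(1) = -39/100000 m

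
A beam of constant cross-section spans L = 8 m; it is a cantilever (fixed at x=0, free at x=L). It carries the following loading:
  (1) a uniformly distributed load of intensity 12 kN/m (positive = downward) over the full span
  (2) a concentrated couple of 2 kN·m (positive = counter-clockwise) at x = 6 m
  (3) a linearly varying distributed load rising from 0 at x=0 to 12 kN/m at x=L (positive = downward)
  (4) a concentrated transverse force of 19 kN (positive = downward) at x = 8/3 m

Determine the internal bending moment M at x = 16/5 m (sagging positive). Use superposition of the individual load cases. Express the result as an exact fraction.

M(16/5) = -30854/125 kN·m

Load 1 — uniform load w=12 kN/m over full span:
  M_1 = -w(L-x)²/2 = -12·(8-(16/5))²/2 = -3456/25 kN·m
Load 2 — applied couple M₀=2 kN·m at a=6 m (b=L-a=2):
  M_2 = M₀  [x≤a] = 2 = 2 kN·m
Load 3 — triangular load w₀=12 kN/m (0→w₀ over full span):
  M_3 = w₀Lx/2 - w₀L²/3 - w₀x³/(6L) = 12·8·(16/5)/2 - 12·8²/3 - 12·(16/5)³/(6·8) = -13824/125 kN·m
Load 4 — point force P=19 kN at a=8/3 m (b=L-a=16/3):
  M_4 = 0  [x>a] = 0 kN·m
Superposition: M = Σ M_i = -30854/125 kN·m ≈ -246.832000 kN·m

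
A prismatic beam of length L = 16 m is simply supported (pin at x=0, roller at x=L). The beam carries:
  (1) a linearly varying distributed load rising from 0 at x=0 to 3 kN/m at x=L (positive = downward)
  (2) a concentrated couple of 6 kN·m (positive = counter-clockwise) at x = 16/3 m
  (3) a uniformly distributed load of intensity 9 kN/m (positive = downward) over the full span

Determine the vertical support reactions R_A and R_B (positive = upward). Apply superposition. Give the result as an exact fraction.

R_A = 643/8 kN, R_B = 701/8 kN

Load 1 — triangular load w₀=3 kN/m (0→w₀ over full span):
  R_A = w₀L/6 = 3·16/6 = 8 kN
  R_B = w₀L/3 = 3·16/3 = 16 kN
Load 2 — applied couple M₀=6 kN·m at a=16/3 m (b=L-a=32/3):
  R_A = M₀/L = 6/16 = 3/8 kN
  R_B = -M₀/L = -6/16 = -3/8 kN
Load 3 — uniform load w=9 kN/m over full span:
  R_A = wL/2 = 9·16/2 = 72 kN
  R_B = wL/2 = 9·16/2 = 72 kN
Superposition: R_A = 643/8 kN, R_B = 701/8 kN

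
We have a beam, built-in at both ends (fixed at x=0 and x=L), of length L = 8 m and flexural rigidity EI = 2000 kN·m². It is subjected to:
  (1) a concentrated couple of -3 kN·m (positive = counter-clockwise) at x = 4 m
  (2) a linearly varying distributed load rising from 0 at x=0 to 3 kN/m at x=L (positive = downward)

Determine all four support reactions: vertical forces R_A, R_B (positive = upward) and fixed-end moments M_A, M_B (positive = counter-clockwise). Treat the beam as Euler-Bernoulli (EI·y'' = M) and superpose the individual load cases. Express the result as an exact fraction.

R_A = 243/80 kN, M_A = 113/20 kN·m, R_B = 717/80 kN, M_B = -207/20 kN·m

Load 1 — applied couple M₀=-3 kN·m at a=4 m (b=L-a=4):
  R_A = 6M₀ab/L³ = 6·(-3)·4·4/8³ = -9/16 kN
  M_A = M₀b(2a-b)/L² = (-3)·4·(2·4-4)/8² = -3/4 kN·m
  R_B = -6M₀ab/L³ = -6·(-3)·4·4/8³ = 9/16 kN
  M_B = M₀a(2b-a)/L² = (-3)·4·(2·4-4)/8² = -3/4 kN·m
Load 2 — triangular load w₀=3 kN/m (0→w₀ over full span):
  R_A = 3w₀L/20 = 3·3·8/20 = 18/5 kN
  M_A = w₀L²/30 = 3·8²/30 = 32/5 kN·m
  R_B = 7w₀L/20 = 7·3·8/20 = 42/5 kN
  M_B = -w₀L²/20 = -3·8²/20 = -48/5 kN·m
Superposition: R_A = 243/80 kN, M_A = 113/20 kN·m, R_B = 717/80 kN, M_B = -207/20 kN·m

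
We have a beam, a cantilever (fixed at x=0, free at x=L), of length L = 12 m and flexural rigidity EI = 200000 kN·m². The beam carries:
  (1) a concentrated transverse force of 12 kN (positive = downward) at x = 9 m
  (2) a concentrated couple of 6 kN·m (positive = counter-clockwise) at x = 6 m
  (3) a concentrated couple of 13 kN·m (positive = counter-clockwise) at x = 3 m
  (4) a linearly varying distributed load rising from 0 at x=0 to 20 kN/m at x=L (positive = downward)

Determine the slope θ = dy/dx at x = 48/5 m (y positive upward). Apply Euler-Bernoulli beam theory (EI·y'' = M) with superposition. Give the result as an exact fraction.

Load 1 — point force P=12 kN at a=9 m (b=L-a=3):
  θ_1 = -Pa²/(2EI)  [x>a] = -12·9²/(2·200000) = -243/100000 rad
Load 2 — applied couple M₀=6 kN·m at a=6 m (b=L-a=6):
  θ_2 = M₀a/EI  [x>a] = 6·6/200000 = 9/50000 rad
Load 3 — applied couple M₀=13 kN·m at a=3 m (b=L-a=9):
  θ_3 = M₀a/EI  [x>a] = 13·3/200000 = 39/200000 rad
Load 4 — triangular load w₀=20 kN/m (0→w₀ over full span):
  θ_4 = (w₀Lx²/4-w₀L²x/3-w₀x⁴/(24L))/EI = (20·12·(48/5)²/4-20·12²·(48/5)/3-20·(48/5)⁴/(24·12))/200000 = -8352/390625 rad
Superposition: θ = Σ θ_i = -585903/25000000 rad ≈ -0.023436 rad

θ(48/5) = -585903/25000000 rad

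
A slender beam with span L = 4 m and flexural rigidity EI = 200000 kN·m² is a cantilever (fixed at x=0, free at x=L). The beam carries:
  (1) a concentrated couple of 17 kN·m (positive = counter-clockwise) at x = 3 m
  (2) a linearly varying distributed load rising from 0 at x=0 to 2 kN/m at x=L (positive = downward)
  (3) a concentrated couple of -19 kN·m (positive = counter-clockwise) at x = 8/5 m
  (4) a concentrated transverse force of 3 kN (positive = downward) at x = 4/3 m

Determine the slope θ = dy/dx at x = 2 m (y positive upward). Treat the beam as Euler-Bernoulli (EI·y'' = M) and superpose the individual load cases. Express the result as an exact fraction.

Load 1 — applied couple M₀=17 kN·m at a=3 m (b=L-a=1):
  θ_1 = M₀x/EI  [x≤a] = 17·2/200000 = 17/100000 rad
Load 2 — triangular load w₀=2 kN/m (0→w₀ over full span):
  θ_2 = (w₀Lx²/4-w₀L²x/3-w₀x⁴/(24L))/EI = (2·4·2²/4-2·4²·2/3-2·2⁴/(24·4))/200000 = -41/600000 rad
Load 3 — applied couple M₀=-19 kN·m at a=8/5 m (b=L-a=12/5):
  θ_3 = M₀a/EI  [x>a] = (-19)·(8/5)/200000 = -19/125000 rad
Load 4 — point force P=3 kN at a=4/3 m (b=L-a=8/3):
  θ_4 = -Pa²/(2EI)  [x>a] = -3·(4/3)²/(2·200000) = -1/75000 rad
Superposition: θ = Σ θ_i = -191/3000000 rad ≈ -0.000064 rad

θ(2) = -191/3000000 rad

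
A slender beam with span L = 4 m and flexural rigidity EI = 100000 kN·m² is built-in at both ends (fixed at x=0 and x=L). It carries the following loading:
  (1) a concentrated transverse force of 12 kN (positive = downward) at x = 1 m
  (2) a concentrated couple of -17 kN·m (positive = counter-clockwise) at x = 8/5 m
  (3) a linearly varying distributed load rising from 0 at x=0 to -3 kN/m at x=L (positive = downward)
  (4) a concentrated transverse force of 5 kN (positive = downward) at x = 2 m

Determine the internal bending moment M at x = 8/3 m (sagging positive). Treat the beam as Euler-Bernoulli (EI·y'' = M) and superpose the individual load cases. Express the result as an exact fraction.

M(8/3) = 8029/2700 kN·m

Load 1 — point force P=12 kN at a=1 m (b=L-a=3):
  M_1 = Pa²(a+3b)(L-x)/L³ - Pa²b/L²  [x>a] = 12·1²·(1+3·3)·(4-(8/3))/4³ - 12·1²·3/4² = 1/4 kN·m
Load 2 — applied couple M₀=-17 kN·m at a=8/5 m (b=L-a=12/5):
  M_2 = R_Ax - M_A - M₀  [x>a] with R_A=-153/25, M_A=-51/25 = (-153/25)·(8/3) - (-51/25) - (-17) = 68/25 kN·m
Load 3 — triangular load w₀=-3 kN/m (0→w₀ over full span):
  M_3 = 3w₀Lx/20 - w₀L²/30 - w₀x³/(6L) = 3·(-3)·4·(8/3)/20 - (-3)·4²/30 - (-3)·(8/3)³/(6·4) = -112/135 kN·m
Load 4 — point force P=5 kN at a=2 m (b=L-a=2):
  M_4 = Pa²(a+3b)(L-x)/L³ - Pa²b/L²  [x>a] = 5·2²·(2+3·2)·(4-(8/3))/4³ - 5·2²·2/4² = 5/6 kN·m
Superposition: M = Σ M_i = 8029/2700 kN·m ≈ 2.973704 kN·m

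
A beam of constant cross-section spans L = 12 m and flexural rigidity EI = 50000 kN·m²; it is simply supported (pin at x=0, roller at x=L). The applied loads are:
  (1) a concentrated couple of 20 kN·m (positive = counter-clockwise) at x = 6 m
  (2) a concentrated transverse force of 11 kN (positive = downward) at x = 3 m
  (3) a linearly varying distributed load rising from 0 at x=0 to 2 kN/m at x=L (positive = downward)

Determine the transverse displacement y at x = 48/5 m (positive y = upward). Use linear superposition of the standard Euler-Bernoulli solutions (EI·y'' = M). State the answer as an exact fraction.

y(48/5) = -9079569/1562500000 m

Load 1 — applied couple M₀=20 kN·m at a=6 m (b=L-a=6):
  y_1 = (M₀x³/(6L)-M₀(x-a)²/2+C₁x)/EI  [x>a] with C₁=M₀(3b²-L²)/(6L)=-10 = (20·(48/5)³/(6·12)-20·((48/5)-6)²/2+(-10)·(48/5))/50000 = 63/156250 m
Load 2 — point force P=11 kN at a=3 m (b=L-a=9):
  y_2 = -Pa(L-x)(2Lx-a²-x²)/(6LEI)  [x>a] = -11·3·(12-(48/5))·(2·12·(48/5)-3²-(48/5)²)/(6·12·50000) = -35541/12500000 m
Load 3 — triangular load w₀=2 kN/m (0→w₀ over full span):
  y_3 = -w₀x(7L⁴-10L²x²+3x⁴)/(360LEI) = -2·(48/5)·(7·12⁴-10·12²·(48/5)²+3·(48/5)⁴)/(360·12·50000) = -164592/48828125 m
Superposition: y = Σ y_i = -9079569/1562500000 m ≈ -0.005811 m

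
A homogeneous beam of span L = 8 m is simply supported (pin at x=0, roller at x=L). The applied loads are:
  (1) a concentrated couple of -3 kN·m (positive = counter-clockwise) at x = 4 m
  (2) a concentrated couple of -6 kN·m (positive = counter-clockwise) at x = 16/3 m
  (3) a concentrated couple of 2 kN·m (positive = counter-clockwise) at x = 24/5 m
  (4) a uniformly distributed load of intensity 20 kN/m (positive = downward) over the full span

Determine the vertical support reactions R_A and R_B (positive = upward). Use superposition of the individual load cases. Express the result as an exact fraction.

R_A = 633/8 kN, R_B = 647/8 kN

Load 1 — applied couple M₀=-3 kN·m at a=4 m (b=L-a=4):
  R_A = M₀/L = (-3)/8 = -3/8 kN
  R_B = -M₀/L = -(-3)/8 = 3/8 kN
Load 2 — applied couple M₀=-6 kN·m at a=16/3 m (b=L-a=8/3):
  R_A = M₀/L = (-6)/8 = -3/4 kN
  R_B = -M₀/L = -(-6)/8 = 3/4 kN
Load 3 — applied couple M₀=2 kN·m at a=24/5 m (b=L-a=16/5):
  R_A = M₀/L = 2/8 = 1/4 kN
  R_B = -M₀/L = -2/8 = -1/4 kN
Load 4 — uniform load w=20 kN/m over full span:
  R_A = wL/2 = 20·8/2 = 80 kN
  R_B = wL/2 = 20·8/2 = 80 kN
Superposition: R_A = 633/8 kN, R_B = 647/8 kN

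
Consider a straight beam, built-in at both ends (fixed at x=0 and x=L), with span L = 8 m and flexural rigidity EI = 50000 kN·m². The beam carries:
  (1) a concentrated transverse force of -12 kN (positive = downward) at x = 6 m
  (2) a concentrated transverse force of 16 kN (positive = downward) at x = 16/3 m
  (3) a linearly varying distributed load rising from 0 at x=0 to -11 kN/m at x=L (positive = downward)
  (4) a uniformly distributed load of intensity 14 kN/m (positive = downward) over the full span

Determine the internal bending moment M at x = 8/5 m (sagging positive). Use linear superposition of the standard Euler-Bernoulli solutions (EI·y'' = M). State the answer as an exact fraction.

Load 1 — point force P=-12 kN at a=6 m (b=L-a=2):
  M_1 = Pb²(3a+b)x/L³ - Pab²/L²  [x≤a] = (-12)·2²·(3·6+2)·(8/5)/8³ - (-12)·6·2²/8² = 3/2 kN·m
Load 2 — point force P=16 kN at a=16/3 m (b=L-a=8/3):
  M_2 = Pb²(3a+b)x/L³ - Pab²/L²  [x≤a] = 16·(8/3)²·(3·(16/3)+(8/3))·(8/5)/8³ - 16·(16/3)·(8/3)²/8² = -128/45 kN·m
Load 3 — triangular load w₀=-11 kN/m (0→w₀ over full span):
  M_3 = 3w₀Lx/20 - w₀L²/30 - w₀x³/(6L) = 3·(-11)·8·(8/5)/20 - (-11)·8²/30 - (-11)·(8/5)³/(6·8) = 1232/375 kN·m
Load 4 — uniform load w=14 kN/m over full span:
  M_4 = wLx/2 - wL²/12 - wx²/2 = 14·8·(8/5)/2 - 14·8²/12 - 14·(8/5)²/2 = -224/75 kN·m
Superposition: M = Σ M_i = -2353/2250 kN·m ≈ -1.045778 kN·m

M(8/5) = -2353/2250 kN·m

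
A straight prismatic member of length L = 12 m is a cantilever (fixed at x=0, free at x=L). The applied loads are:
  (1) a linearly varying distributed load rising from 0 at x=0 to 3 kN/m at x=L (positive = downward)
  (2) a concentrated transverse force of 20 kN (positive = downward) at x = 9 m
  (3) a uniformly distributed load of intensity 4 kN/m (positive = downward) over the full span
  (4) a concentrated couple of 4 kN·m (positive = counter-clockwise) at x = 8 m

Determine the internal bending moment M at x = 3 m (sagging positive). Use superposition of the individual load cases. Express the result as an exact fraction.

Load 1 — triangular load w₀=3 kN/m (0→w₀ over full span):
  M_1 = w₀Lx/2 - w₀L²/3 - w₀x³/(6L) = 3·12·3/2 - 3·12²/3 - 3·3³/(6·12) = -729/8 kN·m
Load 2 — point force P=20 kN at a=9 m (b=L-a=3):
  M_2 = -P(a-x)  [x≤a] = -20·(9-3) = -120 kN·m
Load 3 — uniform load w=4 kN/m over full span:
  M_3 = -w(L-x)²/2 = -4·(12-3)²/2 = -162 kN·m
Load 4 — applied couple M₀=4 kN·m at a=8 m (b=L-a=4):
  M_4 = M₀  [x≤a] = 4 = 4 kN·m
Superposition: M = Σ M_i = -2953/8 kN·m ≈ -369.125000 kN·m

M(3) = -2953/8 kN·m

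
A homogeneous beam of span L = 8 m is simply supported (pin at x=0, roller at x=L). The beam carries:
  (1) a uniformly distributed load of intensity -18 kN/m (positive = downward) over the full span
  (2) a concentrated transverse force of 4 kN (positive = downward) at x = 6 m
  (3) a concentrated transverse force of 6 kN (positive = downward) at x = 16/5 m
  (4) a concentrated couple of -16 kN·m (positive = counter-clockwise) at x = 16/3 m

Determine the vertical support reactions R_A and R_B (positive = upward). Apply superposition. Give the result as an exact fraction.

R_A = -347/5 kN, R_B = -323/5 kN

Load 1 — uniform load w=-18 kN/m over full span:
  R_A = wL/2 = (-18)·8/2 = -72 kN
  R_B = wL/2 = (-18)·8/2 = -72 kN
Load 2 — point force P=4 kN at a=6 m (b=L-a=2):
  R_A = Pb/L = 4·2/8 = 1 kN
  R_B = Pa/L = 4·6/8 = 3 kN
Load 3 — point force P=6 kN at a=16/5 m (b=L-a=24/5):
  R_A = Pb/L = 6·(24/5)/8 = 18/5 kN
  R_B = Pa/L = 6·(16/5)/8 = 12/5 kN
Load 4 — applied couple M₀=-16 kN·m at a=16/3 m (b=L-a=8/3):
  R_A = M₀/L = (-16)/8 = -2 kN
  R_B = -M₀/L = -(-16)/8 = 2 kN
Superposition: R_A = -347/5 kN, R_B = -323/5 kN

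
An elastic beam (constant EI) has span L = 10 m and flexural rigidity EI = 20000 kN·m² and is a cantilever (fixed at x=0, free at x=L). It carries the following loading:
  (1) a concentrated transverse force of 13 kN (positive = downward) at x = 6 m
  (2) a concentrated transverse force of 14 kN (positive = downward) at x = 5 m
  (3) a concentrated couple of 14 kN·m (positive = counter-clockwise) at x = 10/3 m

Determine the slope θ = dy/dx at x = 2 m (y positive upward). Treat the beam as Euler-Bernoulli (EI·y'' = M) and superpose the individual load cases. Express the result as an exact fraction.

Load 1 — point force P=13 kN at a=6 m (b=L-a=4):
  θ_1 = -Px(2a-x)/(2EI)  [x≤a] = -13·2·(2·6-2)/(2·20000) = -13/2000 rad
Load 2 — point force P=14 kN at a=5 m (b=L-a=5):
  θ_2 = -Px(2a-x)/(2EI)  [x≤a] = -14·2·(2·5-2)/(2·20000) = -7/1250 rad
Load 3 — applied couple M₀=14 kN·m at a=10/3 m (b=L-a=20/3):
  θ_3 = M₀x/EI  [x≤a] = 14·2/20000 = 7/5000 rad
Superposition: θ = Σ θ_i = -107/10000 rad ≈ -0.010700 rad

θ(2) = -107/10000 rad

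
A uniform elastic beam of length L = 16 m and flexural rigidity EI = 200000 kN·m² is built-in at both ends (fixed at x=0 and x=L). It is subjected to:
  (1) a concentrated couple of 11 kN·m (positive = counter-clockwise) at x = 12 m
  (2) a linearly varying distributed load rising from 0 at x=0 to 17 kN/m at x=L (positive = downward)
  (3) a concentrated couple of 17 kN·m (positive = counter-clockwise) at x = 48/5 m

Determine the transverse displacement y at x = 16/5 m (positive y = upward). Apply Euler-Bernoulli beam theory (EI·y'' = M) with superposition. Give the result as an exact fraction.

y(16/5) = -3256423/1171875000 m

Load 1 — applied couple M₀=11 kN·m at a=12 m (b=L-a=4):
  y_1 = (R_Ax³/6 - M_Ax²/2)/EI  [x≤a] with R_A=99/128, M_A=55/16 = ((99/128)·(16/5)³/6 - (55/16)·(16/5)²/2)/200000 = -209/3125000 m
Load 2 — triangular load w₀=17 kN/m (0→w₀ over full span):
  y_2 = -w₀x²(L-x)²(x+2L)/(120LEI) = -17·(16/5)²·(16-(16/5))²·((16/5)+2·16)/(120·16·200000) = -382976/146484375 m
Load 3 — applied couple M₀=17 kN·m at a=48/5 m (b=L-a=32/5):
  y_3 = (R_Ax³/6 - M_Ax²/2)/EI  [x≤a] with R_A=153/100, M_A=136/25 = ((153/100)·(16/5)³/6 - (136/25)·(16/5)²/2)/200000 = -952/9765625 m
Superposition: y = Σ y_i = -3256423/1171875000 m ≈ -0.002779 m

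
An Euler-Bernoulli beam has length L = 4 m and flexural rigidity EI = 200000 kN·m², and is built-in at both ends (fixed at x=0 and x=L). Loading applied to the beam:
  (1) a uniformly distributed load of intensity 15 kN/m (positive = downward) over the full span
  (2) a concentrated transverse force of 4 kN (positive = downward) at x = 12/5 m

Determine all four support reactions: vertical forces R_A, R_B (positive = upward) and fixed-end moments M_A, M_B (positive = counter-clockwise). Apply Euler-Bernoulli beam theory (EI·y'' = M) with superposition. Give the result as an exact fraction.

R_A = 3926/125 kN, M_A = 2692/125 kN·m, R_B = 4074/125 kN, M_B = -2788/125 kN·m

Load 1 — uniform load w=15 kN/m over full span:
  R_A = wL/2 = 15·4/2 = 30 kN
  M_A = wL²/12 = 15·4²/12 = 20 kN·m
  R_B = wL/2 = 15·4/2 = 30 kN
  M_B = -wL²/12 = -15·4²/12 = -20 kN·m
Load 2 — point force P=4 kN at a=12/5 m (b=L-a=8/5):
  R_A = Pb²(3a+b)/L³ = 4·(8/5)²·(3·(12/5)+(8/5))/4³ = 176/125 kN
  M_A = Pab²/L² = 4·(12/5)·(8/5)²/4² = 192/125 kN·m
  R_B = Pa²(a+3b)/L³ = 4·(12/5)²·((12/5)+3·(8/5))/4³ = 324/125 kN
  M_B = -Pa²b/L² = -4·(12/5)²·(8/5)/4² = -288/125 kN·m
Superposition: R_A = 3926/125 kN, M_A = 2692/125 kN·m, R_B = 4074/125 kN, M_B = -2788/125 kN·m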